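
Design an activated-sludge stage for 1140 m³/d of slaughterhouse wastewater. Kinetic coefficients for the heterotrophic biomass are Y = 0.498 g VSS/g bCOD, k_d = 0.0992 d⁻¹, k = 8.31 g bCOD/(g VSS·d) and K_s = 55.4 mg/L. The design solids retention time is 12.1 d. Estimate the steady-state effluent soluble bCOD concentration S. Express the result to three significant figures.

S ≈ 2.55 mg/L

Effluent substrate depends only on kinetics and SRT: S = K_s(1 + k_d θ_c) / [θ_c(Yk − k_d) − 1] = 55.4 × (1 + 0.0992 × 12.1) / [12.1 × (0.498 × 8.31 − 0.0992) − 1] = 121.9 / 47.87 = 2.546 mg/L.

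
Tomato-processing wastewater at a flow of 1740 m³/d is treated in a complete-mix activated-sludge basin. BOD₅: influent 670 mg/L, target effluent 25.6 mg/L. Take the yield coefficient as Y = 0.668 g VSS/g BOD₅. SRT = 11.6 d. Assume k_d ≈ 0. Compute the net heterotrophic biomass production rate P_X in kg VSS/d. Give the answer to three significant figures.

P_X ≈ 749 kg VSS/d

Since k_d ≈ 0, Y_obs = Y = 0.668 g VSS/g BOD₅.
ΔS = 670 − 25.6 = 644.4 mg/L, so the substrate removal rate is 1740 × 644.4/1000 = 1121 kg BOD₅/d.
Net biomass production P_X = Y_obs × Q·(S₀ − S) = 0.6680 × 1121 = 749.0 kg VSS/d.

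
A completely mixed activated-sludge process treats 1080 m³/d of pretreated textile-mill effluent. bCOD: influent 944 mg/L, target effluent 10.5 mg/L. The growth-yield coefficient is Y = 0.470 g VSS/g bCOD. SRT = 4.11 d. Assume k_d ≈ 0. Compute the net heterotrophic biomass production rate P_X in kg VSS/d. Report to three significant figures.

With endogenous decay neglected, the observed yield equals the true yield: Y_obs = Y = 0.470 g VSS/g bCOD.
Q·(S₀ − S) = 1080 × (944 − 10.5) × 10⁻³ = 1008 kg/d removed.
Biomass produced: P_X = Y_obs·Q·ΔS = 0.4700 × 1008 ≈ 473.8 kg VSS/d.

P_X ≈ 474 kg VSS/d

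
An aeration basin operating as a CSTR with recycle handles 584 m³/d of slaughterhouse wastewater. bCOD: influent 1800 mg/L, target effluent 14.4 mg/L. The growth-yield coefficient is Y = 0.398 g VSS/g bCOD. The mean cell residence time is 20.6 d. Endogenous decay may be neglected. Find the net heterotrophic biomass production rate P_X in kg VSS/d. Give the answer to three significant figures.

P_X ≈ 415 kg VSS/d

No decay correction is needed, so Y_obs = Y = 0.398.
Substrate removed = Q·(S₀ − S) = 584 m³/d × (1800 − 14.4) g/m³ = 1.04×10^6 g/d = 1043 kg/d.
Net biomass production P_X = Y_obs × Q·(S₀ − S) = 0.3980 × 1043 = 415.0 kg VSS/d.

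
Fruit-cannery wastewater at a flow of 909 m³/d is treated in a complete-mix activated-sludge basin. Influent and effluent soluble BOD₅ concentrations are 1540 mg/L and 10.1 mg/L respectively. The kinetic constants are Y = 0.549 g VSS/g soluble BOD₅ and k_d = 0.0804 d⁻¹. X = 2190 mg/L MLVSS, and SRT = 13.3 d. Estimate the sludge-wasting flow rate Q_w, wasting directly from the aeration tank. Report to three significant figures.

Q_w ≈ 168 m³/d

Steady-state biomass mass balance: V·X·(1 + k_d·θ_c) = Y·Q·(S₀ − S)·θ_c, so V = 0.549 × 909 × (1540 − 10.1) × 13.3 / [2190 × (1 + 0.0804 × 13.3)] = 1.02×10^7 / 4532 = 2241 m³.
Wasting from the aeration tank: Q_w = V / θ_c = 2241 / 13.3 = 168.5 m³/d.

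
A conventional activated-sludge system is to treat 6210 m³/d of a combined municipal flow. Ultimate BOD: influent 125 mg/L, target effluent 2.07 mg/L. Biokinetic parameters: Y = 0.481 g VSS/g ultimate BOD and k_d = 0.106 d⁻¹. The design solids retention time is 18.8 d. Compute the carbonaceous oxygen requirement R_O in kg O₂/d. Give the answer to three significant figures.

R_O ≈ 589 kg O₂/d

The observed yield is Y_obs = Y/(1 + k_d·θ_c) = 0.481 / (1 + 0.106 × 18.8) = 0.481 / 2.993 = 0.1607 g VSS per g ultimate BOD removed.
Q·(S₀ − S) = 6210 × (125 − 2.07) × 10⁻³ = 763.4 kg/d removed.
Biomass synthesised: P_X = Y_obs × 763.4 = 122.7 kg VSS/d.
Carbonaceous O₂ demand = substrate oxidised − cell-mass equivalent = 763.4 − 1.42 × 122.7 = 589.2 kg O₂/d.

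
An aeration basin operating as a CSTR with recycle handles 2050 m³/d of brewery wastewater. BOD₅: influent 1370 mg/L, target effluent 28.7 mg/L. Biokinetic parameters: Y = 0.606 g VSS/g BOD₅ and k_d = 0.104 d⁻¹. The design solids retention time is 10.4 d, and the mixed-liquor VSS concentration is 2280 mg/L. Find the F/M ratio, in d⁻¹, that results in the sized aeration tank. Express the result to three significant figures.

Rearranging the biomass balance for a CMAS with decay, V = Y·Q·ΔS·θ_c / [X·(1+k_d θ_c)] = 0.606 × 2050 × (1370 − 28.7) × 10.4 / [2280 × (1 + 0.104 × 10.4)] = 1.73×10^7 / 4746 = 3651 m³.
Food-to-microorganism ratio F/M = Q S₀ / (V X) = 2050 × 1370 / (3651 × 2280) = 0.3374 d⁻¹.

F/M ≈ 0.337 d⁻¹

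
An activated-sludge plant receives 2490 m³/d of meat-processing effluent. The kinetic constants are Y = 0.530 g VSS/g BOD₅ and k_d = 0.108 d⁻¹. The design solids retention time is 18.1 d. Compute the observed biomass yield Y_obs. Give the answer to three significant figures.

Observed yield with endogenous decay: Y_obs = Y / (1 + k_d·θ_c) = 0.530 / (1 + 0.108 × 18.1) = 0.530 / 2.955 = 0.1794 g VSS/g BOD₅.

Y_obs ≈ 0.179 g VSS/g BOD₅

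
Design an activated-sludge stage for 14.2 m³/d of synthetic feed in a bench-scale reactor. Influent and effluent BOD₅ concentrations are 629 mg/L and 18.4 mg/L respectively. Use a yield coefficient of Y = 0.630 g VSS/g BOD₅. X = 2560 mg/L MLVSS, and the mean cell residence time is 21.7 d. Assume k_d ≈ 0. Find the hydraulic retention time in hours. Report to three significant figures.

Biomass mass balance (decay neglected): V·X = Y·Q·(S₀ − S)·θ_c, so V = 0.630 × 14.2 × (629 − 18.4) × 21.7 / 2560 = 46.30 m³.
Hydraulic retention time τ = V/Q = 46.30 / 14.2 = 3.261 d = 78.26 h.

τ ≈ 78.3 h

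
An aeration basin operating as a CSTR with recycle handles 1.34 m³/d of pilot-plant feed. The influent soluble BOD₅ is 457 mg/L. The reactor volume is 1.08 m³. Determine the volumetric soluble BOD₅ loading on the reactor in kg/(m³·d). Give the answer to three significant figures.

L_v ≈ 0.567 kg soluble BOD₅/(m³·d)

L_v = Q S₀ / V = 1.34 × 457 × 10⁻³ / 1.080 = 0.5670 kg/(m³·d).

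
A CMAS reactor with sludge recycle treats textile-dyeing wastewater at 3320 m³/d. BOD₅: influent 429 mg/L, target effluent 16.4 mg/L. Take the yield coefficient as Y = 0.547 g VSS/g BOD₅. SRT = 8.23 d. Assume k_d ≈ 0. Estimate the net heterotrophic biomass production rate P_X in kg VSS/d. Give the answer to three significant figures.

P_X ≈ 749 kg VSS/d

With endogenous decay neglected, the observed yield equals the true yield: Y_obs = Y = 0.547 g VSS/g BOD₅.
Q·(S₀ − S) = 3320 × (429 − 16.4) × 10⁻³ = 1370 kg/d removed.
Net biomass production P_X = Y_obs × Q·(S₀ − S) = 0.5470 × 1370 = 749.3 kg VSS/d.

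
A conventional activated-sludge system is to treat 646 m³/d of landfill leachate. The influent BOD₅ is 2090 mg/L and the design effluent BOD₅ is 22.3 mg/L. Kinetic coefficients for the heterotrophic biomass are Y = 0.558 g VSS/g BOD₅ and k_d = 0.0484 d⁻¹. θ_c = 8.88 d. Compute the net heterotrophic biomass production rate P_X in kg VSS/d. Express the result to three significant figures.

P_X ≈ 521 kg VSS/d

Observed yield with endogenous decay: Y_obs = Y / (1 + k_d·θ_c) = 0.558 / (1 + 0.0484 × 8.88) = 0.558 / 1.430 = 0.3903 g VSS/g BOD₅.
ΔS = 2090 − 22.3 = 2068 mg/L, so the substrate removal rate is 646 × 2068/1000 = 1336 kg BOD₅/d.
So the net sludge growth is P_X = 0.3903 × 1336 = 521.3 kg VSS/d.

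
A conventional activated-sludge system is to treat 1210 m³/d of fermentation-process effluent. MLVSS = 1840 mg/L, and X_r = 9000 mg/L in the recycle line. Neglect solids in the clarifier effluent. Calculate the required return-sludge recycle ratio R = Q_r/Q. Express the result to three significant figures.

R ≈ 0.257

R = Q_r/Q = X/(X_r − X) = 1840 / (9000 − 1840) = 0.2570.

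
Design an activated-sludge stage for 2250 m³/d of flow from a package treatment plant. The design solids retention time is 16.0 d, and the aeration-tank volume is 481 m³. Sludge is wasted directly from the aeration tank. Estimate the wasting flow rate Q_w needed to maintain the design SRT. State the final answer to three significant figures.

For wasting at MLVSS concentration, Q_w = V/θ_c = 481.0/16.0 = 30.06 m³/d.

Q_w ≈ 30.1 m³/d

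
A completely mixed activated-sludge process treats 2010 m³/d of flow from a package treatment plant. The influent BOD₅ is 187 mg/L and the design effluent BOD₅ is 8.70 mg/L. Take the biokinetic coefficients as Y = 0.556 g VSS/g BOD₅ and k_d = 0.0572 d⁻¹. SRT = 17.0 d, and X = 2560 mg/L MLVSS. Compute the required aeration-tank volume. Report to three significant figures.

V ≈ 671 m³

From the SRT design equation V = Y Q (S₀−S) θ_c / [X (1 + k_d θ_c)] = 0.556 × 2010 × (187 − 8.70) × 17.0 / [2560 × (1 + 0.0572 × 17.0)] = 3.39×10^6 / 5049 = 670.9 m³.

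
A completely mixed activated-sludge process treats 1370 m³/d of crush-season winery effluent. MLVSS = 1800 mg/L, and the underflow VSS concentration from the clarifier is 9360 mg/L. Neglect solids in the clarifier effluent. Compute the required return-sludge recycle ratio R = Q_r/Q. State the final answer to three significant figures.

Mass balance around the secondary clarifier (neglecting effluent solids): R = X / (X_r − X) = 1800 / (9360 − 1800) = 0.2381.

R ≈ 0.238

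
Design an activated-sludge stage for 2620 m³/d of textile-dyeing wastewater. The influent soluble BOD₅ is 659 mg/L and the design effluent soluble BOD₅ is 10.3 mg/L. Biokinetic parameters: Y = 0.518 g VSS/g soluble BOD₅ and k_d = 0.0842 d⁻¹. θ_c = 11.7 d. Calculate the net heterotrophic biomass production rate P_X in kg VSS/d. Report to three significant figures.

Correct the yield for decay: Y_obs = Y/(1 + k_d θ_c) = 0.518 / (1 + 0.0842 × 11.7) = 0.518 / 1.985 = 0.2609.
ΔS = 659 − 10.3 = 648.7 mg/L, so the substrate removal rate is 2620 × 648.7/1000 = 1700 kg soluble BOD₅/d.
So the net sludge growth is P_X = 0.2609 × 1700 = 443.5 kg VSS/d.

P_X ≈ 443 kg VSS/d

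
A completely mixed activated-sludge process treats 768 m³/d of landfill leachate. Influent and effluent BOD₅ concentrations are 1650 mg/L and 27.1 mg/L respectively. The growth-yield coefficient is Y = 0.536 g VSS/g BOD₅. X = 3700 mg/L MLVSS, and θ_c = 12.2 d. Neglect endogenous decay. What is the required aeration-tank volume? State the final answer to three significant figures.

V ≈ 2200 m³

Biomass mass balance (decay neglected): V·X = Y·Q·(S₀ − S)·θ_c, so V = 0.536 × 768 × (1650 − 27.1) × 12.2 / 3700 = 2203 m³.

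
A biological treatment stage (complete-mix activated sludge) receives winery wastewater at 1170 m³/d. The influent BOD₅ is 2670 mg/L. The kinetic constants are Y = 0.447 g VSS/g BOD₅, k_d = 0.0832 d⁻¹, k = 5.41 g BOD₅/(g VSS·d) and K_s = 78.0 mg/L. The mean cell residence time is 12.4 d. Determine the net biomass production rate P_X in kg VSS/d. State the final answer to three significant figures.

P_X ≈ 686 kg VSS/d

For a completely mixed reactor with recycle the Lawrence–McCarty relation gives S = K_s·(1 + k_d·θ_c) / [θ_c·(Y·k − k_d) − 1] = 78.0 × (1 + 0.0832 × 12.4) / [12.4 × (0.447 × 5.41 − 0.0832) − 1] = 158.5 / 27.95 = 5.669 mg/L.
The observed yield is Y_obs = Y/(1 + k_d·θ_c) = 0.447 / (1 + 0.0832 × 12.4) = 0.447 / 2.032 = 0.2200 g VSS per g BOD₅ removed.
ΔS = 2670 − 5.67 = 2664 mg/L, so the substrate removal rate is 1170 × 2664/1000 = 3117 kg BOD₅/d.
P_X = Y_obs · Q(S₀ − S) = 0.2200 × 3117 = 685.8 kg VSS/d.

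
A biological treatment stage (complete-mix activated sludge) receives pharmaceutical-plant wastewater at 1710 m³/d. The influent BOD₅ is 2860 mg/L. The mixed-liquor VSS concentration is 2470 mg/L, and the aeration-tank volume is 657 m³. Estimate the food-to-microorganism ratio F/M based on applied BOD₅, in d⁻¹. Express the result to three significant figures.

F/M ≈ 3.01 d⁻¹

Food-to-microorganism ratio F/M = Q S₀ / (V X) = 1710 × 2860 / (657.0 × 2470) = 3.014 d⁻¹.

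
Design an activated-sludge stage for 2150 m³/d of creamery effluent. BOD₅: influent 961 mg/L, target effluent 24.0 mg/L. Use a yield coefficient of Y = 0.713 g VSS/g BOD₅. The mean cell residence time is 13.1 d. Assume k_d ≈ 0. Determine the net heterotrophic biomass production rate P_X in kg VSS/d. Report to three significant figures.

P_X ≈ 1440 kg VSS/d

With endogenous decay neglected, the observed yield equals the true yield: Y_obs = Y = 0.713 g VSS/g BOD₅.
Substrate removed = Q·(S₀ − S) = 2150 m³/d × (961 − 24.0) g/m³ = 2.01×10^6 g/d = 2015 kg/d.
P_X = Y_obs · Q(S₀ − S) = 0.7130 × 2015 = 1436 kg VSS/d.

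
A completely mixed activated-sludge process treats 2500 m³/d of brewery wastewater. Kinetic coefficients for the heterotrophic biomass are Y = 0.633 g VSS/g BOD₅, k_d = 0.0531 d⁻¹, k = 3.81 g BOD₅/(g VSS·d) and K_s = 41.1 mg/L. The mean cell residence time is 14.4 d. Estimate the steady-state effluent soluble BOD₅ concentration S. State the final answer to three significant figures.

S ≈ 2.20 mg/L

From the Monod/SRT balance for a CMAS, S = K_s·(1+k_d θ_c)/[θ_c·(Y k − k_d) − 1] = 41.1 × (1 + 0.0531 × 14.4) / [14.4 × (0.633 × 3.81 − 0.0531) − 1] = 72.53 / 32.96 = 2.200 mg/L.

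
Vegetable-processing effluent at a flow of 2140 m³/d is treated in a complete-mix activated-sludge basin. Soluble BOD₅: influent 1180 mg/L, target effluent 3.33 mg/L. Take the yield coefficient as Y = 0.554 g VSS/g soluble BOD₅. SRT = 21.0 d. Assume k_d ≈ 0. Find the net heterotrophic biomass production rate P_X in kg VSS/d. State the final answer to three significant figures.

Since k_d ≈ 0, Y_obs = Y = 0.554 g VSS/g soluble BOD₅.
Mass of soluble BOD₅ removed per day: Q(S₀ − S) = 2140 × 1177 g/m³ = 2518 kg/d.
So the net sludge growth is P_X = 0.5540 × 2518 = 1395 kg VSS/d.

P_X ≈ 1400 kg VSS/d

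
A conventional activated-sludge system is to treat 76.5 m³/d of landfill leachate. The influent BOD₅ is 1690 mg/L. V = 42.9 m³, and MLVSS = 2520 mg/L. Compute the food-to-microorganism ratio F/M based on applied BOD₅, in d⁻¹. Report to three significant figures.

F/M ≈ 1.20 d⁻¹

Food-to-microorganism ratio F/M = Q S₀ / (V X) = 76.5 × 1690 / (42.90 × 2520) = 1.196 d⁻¹.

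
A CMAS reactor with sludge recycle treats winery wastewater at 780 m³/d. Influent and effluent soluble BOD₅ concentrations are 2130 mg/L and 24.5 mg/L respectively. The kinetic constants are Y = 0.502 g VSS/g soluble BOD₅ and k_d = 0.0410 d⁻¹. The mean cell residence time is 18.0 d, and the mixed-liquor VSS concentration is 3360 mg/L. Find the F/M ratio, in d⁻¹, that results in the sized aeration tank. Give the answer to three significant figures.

F/M ≈ 0.195 d⁻¹

From the SRT design equation V = Y Q (S₀−S) θ_c / [X (1 + k_d θ_c)] = 0.502 × 780 × (2130 − 24.5) × 18.0 / [3360 × (1 + 0.0410 × 18.0)] = 1.48×10^7 / 5840 = 2541 m³.
F/M = applied load / biomass = Q·S₀/(V·X) = 780 × 2130 / (2541 × 3360) = 0.1946 d⁻¹.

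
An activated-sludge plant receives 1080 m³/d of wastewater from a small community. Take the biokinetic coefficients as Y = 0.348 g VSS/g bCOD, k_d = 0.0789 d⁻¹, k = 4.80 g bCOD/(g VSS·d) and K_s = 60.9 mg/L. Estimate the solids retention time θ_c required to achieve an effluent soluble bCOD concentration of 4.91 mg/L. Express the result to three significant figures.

Specific growth rate at S = 4.91 mg/L: μ = YkS/(K_s+S) = 0.348·4.80·4.91/(60.9+4.91) = 0.1246 d⁻¹.
θ_c = 1/(μ − k_d) = 1/(0.1246 − 0.0789) = 1/0.04573 = 21.87 d.

θ_c ≈ 21.9 d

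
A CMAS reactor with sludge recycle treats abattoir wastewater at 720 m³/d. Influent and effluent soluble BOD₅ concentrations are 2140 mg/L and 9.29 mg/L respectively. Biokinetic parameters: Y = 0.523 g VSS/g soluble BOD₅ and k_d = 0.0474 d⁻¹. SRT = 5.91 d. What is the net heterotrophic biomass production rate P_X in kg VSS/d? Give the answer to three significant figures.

P_X ≈ 627 kg VSS/d

Correct the yield for decay: Y_obs = Y/(1 + k_d θ_c) = 0.523 / (1 + 0.0474 × 5.91) = 0.523 / 1.280 = 0.4086.
Mass of soluble BOD₅ removed per day: Q(S₀ − S) = 720 × 2131 g/m³ = 1534 kg/d.
So the net sludge growth is P_X = 0.4086 × 1534 = 626.8 kg VSS/d.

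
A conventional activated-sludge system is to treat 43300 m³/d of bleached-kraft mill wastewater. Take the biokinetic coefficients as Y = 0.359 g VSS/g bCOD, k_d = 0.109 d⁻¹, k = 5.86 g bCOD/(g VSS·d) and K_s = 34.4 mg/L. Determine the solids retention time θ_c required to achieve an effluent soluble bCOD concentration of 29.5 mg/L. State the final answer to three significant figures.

At the target effluent, Y k S/(K_s+S) = 0.359×5.86×29.5/63.90 = 0.9712 d⁻¹.
Then 1/θ_c = μ − k_d = 0.9712 − 0.109 = 0.8622 d⁻¹, giving θ_c = 1.160 d.

θ_c ≈ 1.16 d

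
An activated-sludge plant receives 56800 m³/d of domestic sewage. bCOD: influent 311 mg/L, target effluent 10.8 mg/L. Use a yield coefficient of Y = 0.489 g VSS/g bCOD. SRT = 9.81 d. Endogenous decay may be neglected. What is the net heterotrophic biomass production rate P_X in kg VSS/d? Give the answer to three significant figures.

Since k_d ≈ 0, Y_obs = Y = 0.489 g VSS/g bCOD.
ΔS = 311 − 10.8 = 300.2 mg/L, so the substrate removal rate is 56800 × 300.2/1000 = 17051 kg bCOD/d.
Biomass produced: P_X = Y_obs·Q·ΔS = 0.4890 × 17051 ≈ 8338 kg VSS/d.

P_X ≈ 8340 kg VSS/d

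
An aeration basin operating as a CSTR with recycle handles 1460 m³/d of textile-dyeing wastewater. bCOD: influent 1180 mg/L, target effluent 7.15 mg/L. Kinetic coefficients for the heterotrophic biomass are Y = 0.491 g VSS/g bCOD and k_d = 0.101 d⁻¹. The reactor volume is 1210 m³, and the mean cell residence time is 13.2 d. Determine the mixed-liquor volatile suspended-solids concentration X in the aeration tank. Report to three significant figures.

From V·X·(1 + k_d·θ_c) = Y·Q·(S₀ − S)·θ_c: X = 0.491 × 1460 × (1180 − 7.15) × 13.2 / [1210 × (1 + 0.101 × 13.2)] = 3931 mg/L.

X ≈ 3930 mg/L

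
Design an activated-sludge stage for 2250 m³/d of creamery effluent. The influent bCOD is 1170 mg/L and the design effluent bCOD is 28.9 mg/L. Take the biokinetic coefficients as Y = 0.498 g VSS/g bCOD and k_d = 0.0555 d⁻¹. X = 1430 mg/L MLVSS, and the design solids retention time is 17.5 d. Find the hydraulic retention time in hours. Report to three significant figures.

Steady-state biomass mass balance: V·X·(1 + k_d·θ_c) = Y·Q·(S₀ − S)·θ_c, so V = 0.498 × 2250 × (1170 − 28.9) × 17.5 / [1430 × (1 + 0.0555 × 17.5)] = 2.24×10^7 / 2819 = 7938 m³.
Hydraulic retention time τ = V/Q = 7938 / 2250 = 3.528 d = 84.67 h.

τ ≈ 84.7 h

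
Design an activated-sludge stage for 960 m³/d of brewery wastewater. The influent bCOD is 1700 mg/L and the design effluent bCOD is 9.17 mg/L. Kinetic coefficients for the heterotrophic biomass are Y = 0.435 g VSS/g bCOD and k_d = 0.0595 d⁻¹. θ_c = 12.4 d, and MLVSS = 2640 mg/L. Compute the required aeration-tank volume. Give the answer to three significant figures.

Rearranging the biomass balance for a CMAS with decay, V = Y·Q·ΔS·θ_c / [X·(1+k_d θ_c)] = 0.435 × 960 × (1700 − 9.17) × 12.4 / [2640 × (1 + 0.0595 × 12.4)] = 8.76×10^6 / 4588 = 1908 m³.

V ≈ 1910 m³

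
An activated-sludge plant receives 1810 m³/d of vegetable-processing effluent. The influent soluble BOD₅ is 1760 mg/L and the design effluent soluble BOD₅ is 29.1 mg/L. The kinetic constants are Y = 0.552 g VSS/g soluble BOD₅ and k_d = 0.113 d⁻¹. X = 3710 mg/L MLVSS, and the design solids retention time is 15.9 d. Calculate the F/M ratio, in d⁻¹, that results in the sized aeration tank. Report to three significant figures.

F/M ≈ 0.324 d⁻¹

From the SRT design equation V = Y Q (S₀−S) θ_c / [X (1 + k_d θ_c)] = 0.552 × 1810 × (1760 − 29.1) × 15.9 / [3710 × (1 + 0.113 × 15.9)] = 2.75×10^7 / 10376 = 2650 m³.
F/M = Q·S₀ / (V·X) = 1810 × 1760 / (2650 × 3710) = 0.3240 g soluble BOD₅·(g VSS·d)⁻¹.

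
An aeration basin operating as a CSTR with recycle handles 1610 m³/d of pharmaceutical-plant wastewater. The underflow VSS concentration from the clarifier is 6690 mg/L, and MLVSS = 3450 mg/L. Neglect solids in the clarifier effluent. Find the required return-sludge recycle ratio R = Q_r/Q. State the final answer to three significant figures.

R ≈ 1.06

Mass balance around the secondary clarifier (neglecting effluent solids): R = X / (X_r − X) = 3450 / (6690 − 3450) = 1.065.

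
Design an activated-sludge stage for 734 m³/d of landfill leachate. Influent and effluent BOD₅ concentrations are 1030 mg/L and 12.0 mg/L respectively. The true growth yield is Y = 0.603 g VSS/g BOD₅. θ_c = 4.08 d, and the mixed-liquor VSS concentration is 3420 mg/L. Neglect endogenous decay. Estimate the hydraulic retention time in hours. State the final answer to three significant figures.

τ ≈ 17.6 h

V·X = Y·Q·ΔS·θ_c gives V = 0.603 × 734 × (1030 − 12.0) × 4.08 / 3420 = 537.5 m³.
HRT = V/Q = 537.5 m³ / 734 m³·d⁻¹ = 0.7323 d × 24 = 17.58 h.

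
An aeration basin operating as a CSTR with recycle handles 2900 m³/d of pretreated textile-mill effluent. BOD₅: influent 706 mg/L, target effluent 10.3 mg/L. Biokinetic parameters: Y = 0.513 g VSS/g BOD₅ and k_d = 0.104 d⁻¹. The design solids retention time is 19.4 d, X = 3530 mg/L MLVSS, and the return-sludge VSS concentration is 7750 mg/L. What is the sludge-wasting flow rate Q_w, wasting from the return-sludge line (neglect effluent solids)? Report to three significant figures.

Steady-state biomass mass balance: V·X·(1 + k_d·θ_c) = Y·Q·(S₀ − S)·θ_c, so V = 0.513 × 2900 × (706 − 10.3) × 19.4 / [3530 × (1 + 0.104 × 19.4)] = 2.01×10^7 / 10652 = 1885 m³.
Wasting from the return line (neglecting effluent solids): Q_w = V·X / (θ_c·X_r) = 1885 × 3530 / (19.4 × 7750) = 44.26 m³/d.

Q_w ≈ 44.3 m³/d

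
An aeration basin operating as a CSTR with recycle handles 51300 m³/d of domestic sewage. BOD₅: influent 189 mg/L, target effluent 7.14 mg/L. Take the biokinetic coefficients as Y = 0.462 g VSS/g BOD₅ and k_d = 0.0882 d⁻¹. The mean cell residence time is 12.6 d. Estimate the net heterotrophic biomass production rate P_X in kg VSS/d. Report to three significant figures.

The observed yield is Y_obs = Y/(1 + k_d·θ_c) = 0.462 / (1 + 0.0882 × 12.6) = 0.462 / 2.111 = 0.2188 g VSS per g BOD₅ removed.
Q·(S₀ − S) = 51300 × (189 − 7.14) × 10⁻³ = 9329 kg/d removed.
Net biomass production P_X = Y_obs × Q·(S₀ − S) = 0.2188 × 9329 = 2041 kg VSS/d.

P_X ≈ 2040 kg VSS/d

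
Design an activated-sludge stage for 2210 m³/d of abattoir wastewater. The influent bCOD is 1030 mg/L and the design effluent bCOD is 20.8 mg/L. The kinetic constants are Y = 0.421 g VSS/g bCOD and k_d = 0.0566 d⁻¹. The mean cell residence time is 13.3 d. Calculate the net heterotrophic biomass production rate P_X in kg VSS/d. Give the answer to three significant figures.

P_X ≈ 536 kg VSS/d

Y_obs = Y / (1 + k_d θ_c) = 0.421 / (1 + 0.0566 × 13.3) = 0.421 / 1.753 = 0.2402.
ΔS = 1030 − 20.8 = 1009 mg/L, so the substrate removal rate is 2210 × 1009/1000 = 2230 kg bCOD/d.
So the net sludge growth is P_X = 0.2402 × 2230 = 535.7 kg VSS/d.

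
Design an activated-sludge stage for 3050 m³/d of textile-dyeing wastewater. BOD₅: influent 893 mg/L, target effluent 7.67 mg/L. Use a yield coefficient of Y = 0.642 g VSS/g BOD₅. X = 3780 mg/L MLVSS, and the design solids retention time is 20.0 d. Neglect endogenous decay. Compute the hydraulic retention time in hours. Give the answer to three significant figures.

With k_d = 0 the design equation reduces to V = Y Q (S₀−S) θ_c / X = 0.642 × 3050 × (893 − 7.67) × 20.0 / 3780 = 9172 m³.
τ = V/Q = 9172/3050 = 3.007 d, or 72.18 h.

τ ≈ 72.2 h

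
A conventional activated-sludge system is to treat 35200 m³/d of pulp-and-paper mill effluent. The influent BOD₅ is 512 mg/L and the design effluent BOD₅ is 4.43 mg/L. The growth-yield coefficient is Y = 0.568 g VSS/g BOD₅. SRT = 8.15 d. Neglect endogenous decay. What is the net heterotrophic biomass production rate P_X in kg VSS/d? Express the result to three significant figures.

No decay correction is needed, so Y_obs = Y = 0.568.
Mass of BOD₅ removed per day: Q(S₀ − S) = 35200 × 507.6 g/m³ = 17866 kg/d.
So the net sludge growth is P_X = 0.5680 × 17866 = 10148 kg VSS/d.

P_X ≈ 10100 kg VSS/d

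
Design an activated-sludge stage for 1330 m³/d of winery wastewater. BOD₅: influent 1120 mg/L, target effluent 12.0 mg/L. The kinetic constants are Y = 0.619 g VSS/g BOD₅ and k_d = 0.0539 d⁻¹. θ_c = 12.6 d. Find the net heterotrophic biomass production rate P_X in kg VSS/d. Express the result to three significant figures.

P_X ≈ 543 kg VSS/d

Correct the yield for decay: Y_obs = Y/(1 + k_d θ_c) = 0.619 / (1 + 0.0539 × 12.6) = 0.619 / 1.679 = 0.3686.
Substrate removed = Q·(S₀ − S) = 1330 m³/d × (1120 − 12.0) g/m³ = 1.47×10^6 g/d = 1474 kg/d.
P_X = Y_obs · Q(S₀ − S) = 0.3686 × 1474 = 543.2 kg VSS/d.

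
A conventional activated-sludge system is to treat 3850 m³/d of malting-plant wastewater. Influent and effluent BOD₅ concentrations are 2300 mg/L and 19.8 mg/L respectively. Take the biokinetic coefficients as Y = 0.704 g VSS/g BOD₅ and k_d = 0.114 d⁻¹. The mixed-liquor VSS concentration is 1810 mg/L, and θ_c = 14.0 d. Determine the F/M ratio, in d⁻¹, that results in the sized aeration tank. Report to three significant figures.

F/M ≈ 0.266 d⁻¹

Steady-state biomass mass balance: V·X·(1 + k_d·θ_c) = Y·Q·(S₀ − S)·θ_c, so V = 0.704 × 3850 × (2300 − 19.8) × 14.0 / [1810 × (1 + 0.114 × 14.0)] = 8.65×10^7 / 4699 = 18414 m³.
F/M = applied load / biomass = Q·S₀/(V·X) = 3850 × 2300 / (18414 × 1810) = 0.2657 d⁻¹.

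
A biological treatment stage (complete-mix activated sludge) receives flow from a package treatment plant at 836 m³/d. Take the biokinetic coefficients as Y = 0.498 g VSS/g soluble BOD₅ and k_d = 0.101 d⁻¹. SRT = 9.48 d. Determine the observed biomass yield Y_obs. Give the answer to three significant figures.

Y_obs ≈ 0.254 g VSS/g soluble BOD₅

Y_obs = Y / (1 + k_d θ_c) = 0.498 / (1 + 0.101 × 9.48) = 0.498 / 1.957 = 0.2544.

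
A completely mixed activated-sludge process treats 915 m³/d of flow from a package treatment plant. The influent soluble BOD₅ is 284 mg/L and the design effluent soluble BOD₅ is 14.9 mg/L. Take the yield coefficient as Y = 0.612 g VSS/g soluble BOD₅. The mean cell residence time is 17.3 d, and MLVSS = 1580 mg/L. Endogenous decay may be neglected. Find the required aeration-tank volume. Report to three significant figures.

V ≈ 1650 m³

Biomass mass balance (decay neglected): V·X = Y·Q·(S₀ − S)·θ_c, so V = 0.612 × 915 × (284 − 14.9) × 17.3 / 1580 = 1650 m³.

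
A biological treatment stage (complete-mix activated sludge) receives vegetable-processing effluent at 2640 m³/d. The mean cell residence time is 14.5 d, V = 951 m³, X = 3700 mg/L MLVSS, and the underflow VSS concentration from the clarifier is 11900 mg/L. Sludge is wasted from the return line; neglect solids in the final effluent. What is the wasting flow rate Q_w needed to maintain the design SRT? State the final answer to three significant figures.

Wasting from the return line (neglecting effluent solids): Q_w = V·X / (θ_c·X_r) = 951.0 × 3700 / (14.5 × 11900) = 20.39 m³/d.

Q_w ≈ 20.4 m³/d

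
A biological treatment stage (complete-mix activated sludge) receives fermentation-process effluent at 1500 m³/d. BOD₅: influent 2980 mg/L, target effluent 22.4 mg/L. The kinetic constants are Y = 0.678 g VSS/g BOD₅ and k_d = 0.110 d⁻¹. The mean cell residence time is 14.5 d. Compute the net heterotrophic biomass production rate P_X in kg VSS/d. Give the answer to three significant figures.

Observed yield with endogenous decay: Y_obs = Y / (1 + k_d·θ_c) = 0.678 / (1 + 0.110 × 14.5) = 0.678 / 2.595 = 0.2613 g VSS/g BOD₅.
ΔS = 2980 − 22.4 = 2958 mg/L, so the substrate removal rate is 1500 × 2958/1000 = 4436 kg BOD₅/d.
Net biomass production P_X = Y_obs × Q·(S₀ − S) = 0.2613 × 4436 = 1159 kg VSS/d.

P_X ≈ 1160 kg VSS/d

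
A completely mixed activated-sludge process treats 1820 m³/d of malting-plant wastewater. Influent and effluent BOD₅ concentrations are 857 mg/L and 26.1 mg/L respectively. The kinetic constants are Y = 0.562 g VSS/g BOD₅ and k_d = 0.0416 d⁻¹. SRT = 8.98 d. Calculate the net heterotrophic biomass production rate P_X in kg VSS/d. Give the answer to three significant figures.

P_X ≈ 619 kg VSS/d

Correct the yield for decay: Y_obs = Y/(1 + k_d θ_c) = 0.562 / (1 + 0.0416 × 8.98) = 0.562 / 1.374 = 0.4092.
Substrate removed = Q·(S₀ − S) = 1820 m³/d × (857 − 26.1) g/m³ = 1.51×10^6 g/d = 1512 kg/d.
So the net sludge growth is P_X = 0.4092 × 1512 = 618.7 kg VSS/d.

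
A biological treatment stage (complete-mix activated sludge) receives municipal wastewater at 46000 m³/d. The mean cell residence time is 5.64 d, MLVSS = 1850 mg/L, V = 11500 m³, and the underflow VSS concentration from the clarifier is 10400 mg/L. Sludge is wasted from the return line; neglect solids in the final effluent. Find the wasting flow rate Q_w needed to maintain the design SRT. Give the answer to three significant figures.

Q_w ≈ 363 m³/d

Wasting from the return line (neglecting effluent solids): Q_w = V·X / (θ_c·X_r) = 11500 × 1850 / (5.64 × 10400) = 362.7 m³/d.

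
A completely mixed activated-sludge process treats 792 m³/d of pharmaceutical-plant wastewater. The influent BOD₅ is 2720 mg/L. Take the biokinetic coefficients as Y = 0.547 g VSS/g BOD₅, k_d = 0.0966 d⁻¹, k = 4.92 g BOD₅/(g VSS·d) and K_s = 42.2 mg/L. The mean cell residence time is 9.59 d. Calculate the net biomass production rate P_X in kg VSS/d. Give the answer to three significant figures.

Effluent substrate depends only on kinetics and SRT: S = K_s(1 + k_d θ_c) / [θ_c(Yk − k_d) − 1] = 42.2 × (1 + 0.0966 × 9.59) / [9.59 × (0.547 × 4.92 − 0.0966) − 1] = 81.29 / 23.88 = 3.404 mg/L.
Y_obs = Y / (1 + k_d θ_c) = 0.547 / (1 + 0.0966 × 9.59) = 0.547 / 1.926 = 0.2840.
Mass of BOD₅ removed per day: Q(S₀ − S) = 792 × 2717 g/m³ = 2152 kg/d.
So the net sludge growth is P_X = 0.2840 × 2152 = 610.9 kg VSS/d.

P_X ≈ 611 kg VSS/d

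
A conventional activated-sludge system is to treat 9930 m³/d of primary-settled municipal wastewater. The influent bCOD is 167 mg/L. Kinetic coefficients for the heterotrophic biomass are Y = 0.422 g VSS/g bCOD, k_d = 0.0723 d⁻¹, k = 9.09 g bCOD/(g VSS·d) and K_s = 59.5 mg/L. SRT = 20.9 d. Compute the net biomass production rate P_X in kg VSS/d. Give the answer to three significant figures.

P_X ≈ 275 kg VSS/d

From the Monod/SRT balance for a CMAS, S = K_s·(1+k_d θ_c)/[θ_c·(Y k − k_d) − 1] = 59.5 × (1 + 0.0723 × 20.9) / [20.9 × (0.422 × 9.09 − 0.0723) − 1] = 149.4 / 77.66 = 1.924 mg/L.
Observed yield with endogenous decay: Y_obs = Y / (1 + k_d·θ_c) = 0.422 / (1 + 0.0723 × 20.9) = 0.422 / 2.511 = 0.1681 g VSS/g bCOD.
Mass of bCOD removed per day: Q(S₀ − S) = 9930 × 165.1 g/m³ = 1639 kg/d.
So the net sludge growth is P_X = 0.1681 × 1639 = 275.5 kg VSS/d.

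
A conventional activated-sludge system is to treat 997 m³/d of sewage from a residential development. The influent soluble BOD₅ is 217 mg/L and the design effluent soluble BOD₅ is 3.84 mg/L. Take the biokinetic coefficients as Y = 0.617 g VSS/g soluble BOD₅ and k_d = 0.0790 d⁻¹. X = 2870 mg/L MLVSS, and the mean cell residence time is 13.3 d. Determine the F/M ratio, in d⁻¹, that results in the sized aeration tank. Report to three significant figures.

Steady-state biomass mass balance: V·X·(1 + k_d·θ_c) = Y·Q·(S₀ − S)·θ_c, so V = 0.617 × 997 × (217 − 3.84) × 13.3 / [2870 × (1 + 0.0790 × 13.3)] = 1.74×10^6 / 5886 = 296.3 m³.
Food-to-microorganism ratio F/M = Q S₀ / (V X) = 997 × 217 / (296.3 × 2870) = 0.2544 d⁻¹.

F/M ≈ 0.254 d⁻¹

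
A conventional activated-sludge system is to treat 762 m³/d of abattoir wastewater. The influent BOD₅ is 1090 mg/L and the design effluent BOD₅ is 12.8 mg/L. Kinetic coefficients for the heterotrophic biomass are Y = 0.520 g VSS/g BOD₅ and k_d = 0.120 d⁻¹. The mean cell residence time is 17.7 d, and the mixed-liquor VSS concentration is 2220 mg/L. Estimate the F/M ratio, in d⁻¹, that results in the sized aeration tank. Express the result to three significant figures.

From the SRT design equation V = Y Q (S₀−S) θ_c / [X (1 + k_d θ_c)] = 0.520 × 762 × (1090 − 12.8) × 17.7 / [2220 × (1 + 0.120 × 17.7)] = 7.55×10^6 / 6935 = 1089 m³.
F/M = applied load / biomass = Q·S₀/(V·X) = 762 × 1090 / (1089 × 2220) = 0.3435 d⁻¹.

F/M ≈ 0.343 d⁻¹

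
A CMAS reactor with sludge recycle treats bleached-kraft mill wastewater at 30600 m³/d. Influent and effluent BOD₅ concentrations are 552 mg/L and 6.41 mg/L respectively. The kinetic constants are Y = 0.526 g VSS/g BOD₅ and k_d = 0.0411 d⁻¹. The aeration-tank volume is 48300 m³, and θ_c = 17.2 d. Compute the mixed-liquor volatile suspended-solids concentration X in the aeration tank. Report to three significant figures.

X ≈ 1830 mg/L

X = Y·Q·ΔS·θ_c / [V·(1 + k_d θ_c)] = 0.526 × 30600 × (552 − 6.41) × 17.2 / [48300 × (1 + 0.0411 × 17.2)] = 1832 mg/L.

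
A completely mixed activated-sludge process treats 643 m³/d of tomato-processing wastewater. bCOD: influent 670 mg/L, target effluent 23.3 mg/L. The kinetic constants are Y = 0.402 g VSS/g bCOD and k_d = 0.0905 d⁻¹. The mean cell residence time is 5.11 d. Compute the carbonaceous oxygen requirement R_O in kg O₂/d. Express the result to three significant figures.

The observed yield is Y_obs = Y/(1 + k_d·θ_c) = 0.402 / (1 + 0.0905 × 5.11) = 0.402 / 1.462 = 0.2749 g VSS per g bCOD removed.
ΔS = 670 − 23.3 = 646.7 mg/L, so the substrate removal rate is 643 × 646.7/1000 = 415.8 kg bCOD/d.
Biomass synthesised: P_X = Y_obs × 415.8 = 114.3 kg VSS/d.
Carbonaceous O₂ demand = substrate oxidised − cell-mass equivalent = 415.8 − 1.42 × 114.3 = 253.5 kg O₂/d.

R_O ≈ 254 kg O₂/d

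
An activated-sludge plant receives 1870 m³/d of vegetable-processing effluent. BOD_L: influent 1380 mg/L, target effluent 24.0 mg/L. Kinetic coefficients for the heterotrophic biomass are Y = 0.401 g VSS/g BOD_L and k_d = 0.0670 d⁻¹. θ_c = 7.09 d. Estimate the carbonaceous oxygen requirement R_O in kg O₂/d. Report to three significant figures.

The observed yield is Y_obs = Y/(1 + k_d·θ_c) = 0.401 / (1 + 0.0670 × 7.09) = 0.401 / 1.475 = 0.2719 g VSS per g BOD_L removed.
Substrate removed = Q·(S₀ − S) = 1870 m³/d × (1380 − 24.0) g/m³ = 2.54×10^6 g/d = 2536 kg/d.
P_X = Y_obs·Q·(S₀ − S) = 0.2719 × 2536 = 689.4 kg VSS/d.
Carbonaceous O₂ demand = substrate oxidised − cell-mass equivalent = 2536 − 1.42 × 689.4 = 1557 kg O₂/d.

R_O ≈ 1560 kg O₂/d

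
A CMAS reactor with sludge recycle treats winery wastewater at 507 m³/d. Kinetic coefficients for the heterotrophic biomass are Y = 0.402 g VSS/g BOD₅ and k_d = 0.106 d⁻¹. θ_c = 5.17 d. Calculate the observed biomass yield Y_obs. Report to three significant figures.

Y_obs ≈ 0.260 g VSS/g BOD₅

Y_obs = Y / (1 + k_d θ_c) = 0.402 / (1 + 0.106 × 5.17) = 0.402 / 1.548 = 0.2597.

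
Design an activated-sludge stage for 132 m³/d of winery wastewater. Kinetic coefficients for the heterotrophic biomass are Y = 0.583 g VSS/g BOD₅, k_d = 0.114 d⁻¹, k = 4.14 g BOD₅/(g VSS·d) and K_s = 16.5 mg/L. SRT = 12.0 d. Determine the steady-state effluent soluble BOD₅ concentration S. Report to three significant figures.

S ≈ 1.47 mg/L

For a completely mixed reactor with recycle the Lawrence–McCarty relation gives S = K_s·(1 + k_d·θ_c) / [θ_c·(Y·k − k_d) − 1] = 16.5 × (1 + 0.114 × 12.0) / [12.0 × (0.583 × 4.14 − 0.114) − 1] = 39.07 / 26.60 = 1.469 mg/L.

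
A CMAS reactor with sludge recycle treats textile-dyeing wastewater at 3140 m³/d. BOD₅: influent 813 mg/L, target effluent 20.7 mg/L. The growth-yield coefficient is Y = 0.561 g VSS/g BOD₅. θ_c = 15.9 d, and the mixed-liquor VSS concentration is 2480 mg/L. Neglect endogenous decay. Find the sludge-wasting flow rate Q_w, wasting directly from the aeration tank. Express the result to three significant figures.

Q_w ≈ 563 m³/d

Biomass mass balance (decay neglected): V·X = Y·Q·(S₀ − S)·θ_c, so V = 0.561 × 3140 × (813 − 20.7) × 15.9 / 2480 = 8948 m³.
With mixed-liquor wasting, θ_c = V/Q_w, so Q_w = V/θ_c = 8948/15.9 = 562.8 m³/d.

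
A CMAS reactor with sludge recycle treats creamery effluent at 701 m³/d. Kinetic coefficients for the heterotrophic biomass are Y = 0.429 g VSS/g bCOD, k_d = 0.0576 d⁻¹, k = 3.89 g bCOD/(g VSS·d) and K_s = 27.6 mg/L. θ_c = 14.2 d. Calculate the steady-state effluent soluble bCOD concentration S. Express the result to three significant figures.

S ≈ 2.29 mg/L

Effluent substrate depends only on kinetics and SRT: S = K_s(1 + k_d θ_c) / [θ_c(Yk − k_d) − 1] = 27.6 × (1 + 0.0576 × 14.2) / [14.2 × (0.429 × 3.89 − 0.0576) − 1] = 50.17 / 21.88 = 2.293 mg/L.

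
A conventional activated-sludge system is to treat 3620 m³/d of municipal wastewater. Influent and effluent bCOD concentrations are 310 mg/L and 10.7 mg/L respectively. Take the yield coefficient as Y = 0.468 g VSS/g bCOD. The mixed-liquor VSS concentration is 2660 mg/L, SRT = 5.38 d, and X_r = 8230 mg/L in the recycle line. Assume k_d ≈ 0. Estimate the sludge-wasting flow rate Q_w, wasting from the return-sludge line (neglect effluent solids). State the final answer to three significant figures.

Q_w ≈ 61.6 m³/d

V·X = Y·Q·ΔS·θ_c gives V = 0.468 × 3620 × (310 − 10.7) × 5.38 / 2660 = 1026 m³.
Wasting from the return line (neglecting effluent solids): Q_w = V·X / (θ_c·X_r) = 1026 × 2660 / (5.38 × 8230) = 61.61 m³/d.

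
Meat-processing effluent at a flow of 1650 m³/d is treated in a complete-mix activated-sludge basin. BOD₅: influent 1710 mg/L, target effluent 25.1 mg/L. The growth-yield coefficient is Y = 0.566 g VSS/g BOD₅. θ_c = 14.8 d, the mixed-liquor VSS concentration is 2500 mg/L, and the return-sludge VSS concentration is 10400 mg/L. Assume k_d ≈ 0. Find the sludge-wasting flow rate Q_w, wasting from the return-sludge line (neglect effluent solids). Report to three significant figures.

Q_w ≈ 151 m³/d

Biomass mass balance (decay neglected): V·X = Y·Q·(S₀ − S)·θ_c, so V = 0.566 × 1650 × (1710 − 25.1) × 14.8 / 2500 = 9315 m³.
θ_c = V·X/(Q_w·X_r) when wasting from the recycle, so Q_w = V·X/(θ_c·X_r) = 9315 × 2500 / (14.8 × 10400) = 151.3 m³/d.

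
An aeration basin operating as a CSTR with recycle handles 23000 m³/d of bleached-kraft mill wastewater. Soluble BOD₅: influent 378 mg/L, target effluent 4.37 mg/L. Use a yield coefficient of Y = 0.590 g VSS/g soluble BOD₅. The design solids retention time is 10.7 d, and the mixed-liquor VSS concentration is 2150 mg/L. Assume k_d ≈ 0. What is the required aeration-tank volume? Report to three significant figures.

Biomass mass balance (decay neglected): V·X = Y·Q·(S₀ − S)·θ_c, so V = 0.590 × 23000 × (378 − 4.37) × 10.7 / 2150 = 25233 m³.

V ≈ 25200 m³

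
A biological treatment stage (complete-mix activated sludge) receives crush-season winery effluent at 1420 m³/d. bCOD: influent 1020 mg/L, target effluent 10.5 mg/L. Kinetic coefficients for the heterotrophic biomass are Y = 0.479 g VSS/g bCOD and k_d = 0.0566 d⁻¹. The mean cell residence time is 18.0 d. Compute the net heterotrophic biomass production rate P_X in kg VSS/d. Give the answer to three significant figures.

Y_obs = Y / (1 + k_d θ_c) = 0.479 / (1 + 0.0566 × 18.0) = 0.479 / 2.019 = 0.2373.
ΔS = 1020 − 10.5 = 1010 mg/L, so the substrate removal rate is 1420 × 1010/1000 = 1433 kg bCOD/d.
So the net sludge growth is P_X = 0.2373 × 1433 = 340.1 kg VSS/d.

P_X ≈ 340 kg VSS/d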